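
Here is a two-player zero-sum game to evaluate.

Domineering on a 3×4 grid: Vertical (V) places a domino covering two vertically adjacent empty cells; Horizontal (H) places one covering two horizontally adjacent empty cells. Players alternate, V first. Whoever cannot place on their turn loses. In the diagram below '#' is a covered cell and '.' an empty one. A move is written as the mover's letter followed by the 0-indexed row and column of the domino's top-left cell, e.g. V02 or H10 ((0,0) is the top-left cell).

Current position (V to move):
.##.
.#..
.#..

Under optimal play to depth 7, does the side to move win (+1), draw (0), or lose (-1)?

ply 1, V at .##./.#../.#.. | V00=-1→###./##../.#..; V03=+1→.###/.#.#/.#..*; V10=-1→.##./##../##..; V12=+1→.##./.##./.##.; V13=+1→.##./.#.#/.#.#
ply 2, H at .###/.#.#/.#.. | H22=-1→.###/.#.#/.###*
ply 3, V at .###/.#.#/.### | V00=+1→####/##.#/.###*; V10=+1→.###/##.#/####
ply 4: ####/##.#/.### is terminal -1 (H); from .##./.#../.#.. depth 7

value(.##./.#../.#.., V) = +1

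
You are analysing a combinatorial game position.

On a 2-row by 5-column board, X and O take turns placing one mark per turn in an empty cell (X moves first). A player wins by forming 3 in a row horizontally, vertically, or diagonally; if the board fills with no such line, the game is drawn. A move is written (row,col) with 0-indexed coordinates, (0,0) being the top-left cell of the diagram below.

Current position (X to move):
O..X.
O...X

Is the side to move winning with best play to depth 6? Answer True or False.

X winning at [O..X./O...X]: True

ply 1, X at O..X./O...X | (0,1)=+0→OX.X./O...X; (0,2)=+1→O.XX./O...X*; (0,4)=+0→O..XX/O...X; (1,1)=+0→O..X./OX..X; (1,2)=+1→O..X./O.X.X; (1,3)=+0→O..X./O..XX
ply 2, O at O.XX./O...X | (0,1)=-1→OOXX./O...X*; (0,4)=-1→O.XXO/O...X; (1,1)=-1→O.XX./OO..X; (1,2)=-1→O.XX./O.O.X; (1,3)=-1→O.XX./O..OX
ply 3, X at OOXX./O...X | (0,4)=+1→OOXXX/O...X*; (1,1)=+0→OOXX./OX..X; (1,2)=+1→OOXX./O.X.X; (1,3)=+1→OOXX./O..XX
ply 4: OOXXX/O...X is terminal -1 (O); from O..X./O...X depth 6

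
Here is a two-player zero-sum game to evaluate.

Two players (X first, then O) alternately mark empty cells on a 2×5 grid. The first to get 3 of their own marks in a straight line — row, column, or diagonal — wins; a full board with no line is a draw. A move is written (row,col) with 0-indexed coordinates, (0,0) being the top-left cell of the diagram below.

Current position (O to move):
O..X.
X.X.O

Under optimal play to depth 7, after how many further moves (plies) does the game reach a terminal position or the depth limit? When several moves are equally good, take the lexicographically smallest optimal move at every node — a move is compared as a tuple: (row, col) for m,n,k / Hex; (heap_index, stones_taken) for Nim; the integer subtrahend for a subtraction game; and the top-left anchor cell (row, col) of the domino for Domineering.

PV length from [O..X./X.X.O]: 4 plies

[O..X./X.X.O] O move#1: (0,1):-1/OO.X./X.X.O*, (0,2):-1/O.OX./X.X.O, (0,4):-1/O..XO/X.X.O, (1,1):-1/O..X./XOX.O, (1,3):-1/O..X./X.XOO
[OO.X./X.X.O] X move#2: (0,2):+1/OOXX./X.X.O*, (0,4):-1/OO.XX/X.X.O, (1,1):+1/OO.X./XXX.O, (1,3):-1/OO.X./X.XXO
[OOXX./X.X.O] O move#3: (0,4):-1/OOXXO/X.X.O*, (1,1):-1/OOXX./XOX.O, (1,3):-1/OOXX./X.XOO
[OOXXO/X.X.O] X move#4: (1,1):+1/OOXXO/XXX.O*, (1,3):+0/OOXXO/X.XXO
[OOXXO/XXX.O] end (terminal -1, O#5); searched O..X./X.X.O to 7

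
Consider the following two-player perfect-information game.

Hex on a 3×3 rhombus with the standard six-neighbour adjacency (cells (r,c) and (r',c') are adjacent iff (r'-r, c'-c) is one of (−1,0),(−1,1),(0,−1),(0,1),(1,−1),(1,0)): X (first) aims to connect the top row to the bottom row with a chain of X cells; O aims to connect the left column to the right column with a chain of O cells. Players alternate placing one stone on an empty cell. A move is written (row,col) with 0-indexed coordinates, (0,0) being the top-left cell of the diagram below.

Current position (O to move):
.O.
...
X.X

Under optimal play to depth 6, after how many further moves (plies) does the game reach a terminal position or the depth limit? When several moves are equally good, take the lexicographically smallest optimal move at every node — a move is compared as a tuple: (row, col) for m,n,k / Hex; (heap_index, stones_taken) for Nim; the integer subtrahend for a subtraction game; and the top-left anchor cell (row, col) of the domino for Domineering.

ply 1, O at .O./.../X.X | (0,0)=-1→OO./.../X.X; (0,2)=+1→.OO/.../X.X*; (1,0)=-1→.O./O../X.X; (1,1)=+1→.O./.O./X.X; (1,2)=+1→.O./..O/X.X; (2,1)=-1→.O./.../XOX
ply 2, X at .OO/.../X.X | (0,0)=-1→XOO/.../X.X*; (1,0)=-1→.OO/X../X.X; (1,1)=-1→.OO/.X./X.X; (1,2)=-1→.OO/..X/X.X; (2,1)=-1→.OO/.../XXX
ply 3, O at XOO/.../X.X | (1,0)=+1→XOO/O../X.X*; (1,1)=-1→XOO/.O./X.X; (1,2)=-1→XOO/..O/X.X; (2,1)=-1→XOO/.../XOX
ply 4: XOO/O../X.X is terminal -1 (X); from .O./.../X.X depth 6

PV length from [.O./.../X.X]: 3 plies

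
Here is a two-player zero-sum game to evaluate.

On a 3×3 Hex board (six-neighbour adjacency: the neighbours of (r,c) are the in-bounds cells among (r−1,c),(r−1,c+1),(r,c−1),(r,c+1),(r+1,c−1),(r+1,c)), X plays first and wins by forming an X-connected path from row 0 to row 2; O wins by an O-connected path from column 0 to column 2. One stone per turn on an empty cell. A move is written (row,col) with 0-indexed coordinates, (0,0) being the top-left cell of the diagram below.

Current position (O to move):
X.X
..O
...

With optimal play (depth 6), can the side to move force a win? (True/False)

O winning at [X.X/..O/...]: True

p1 O@[X.X/..O/...]: (0,1)[XOX/..O/...]-1 (1,0)[X.X/O.O/...]-1 (1,1)[X.X/.OO/...]+1* (2,0)[X.X/..O/O..]+1 (2,1)[X.X/..O/.O.]-1 (2,2)[X.X/..O/..O]-1
p2 X@[X.X/.OO/...]: (0,1)[XXX/.OO/...]-1* (1,0)[X.X/XOO/...]-1 (2,0)[X.X/.OO/X..]-1 (2,1)[X.X/.OO/.X.]-1 (2,2)[X.X/.OO/..X]-1
p3 O@[XXX/.OO/...]: (1,0)[XXX/OOO/...]+1* (2,0)[XXX/.OO/O..]+1 (2,1)[XXX/.OO/.O.]+1 (2,2)[XXX/.OO/..O]+1
p4 X@[XXX/OOO/...] terminal -1; root [X.X/..O/...] d6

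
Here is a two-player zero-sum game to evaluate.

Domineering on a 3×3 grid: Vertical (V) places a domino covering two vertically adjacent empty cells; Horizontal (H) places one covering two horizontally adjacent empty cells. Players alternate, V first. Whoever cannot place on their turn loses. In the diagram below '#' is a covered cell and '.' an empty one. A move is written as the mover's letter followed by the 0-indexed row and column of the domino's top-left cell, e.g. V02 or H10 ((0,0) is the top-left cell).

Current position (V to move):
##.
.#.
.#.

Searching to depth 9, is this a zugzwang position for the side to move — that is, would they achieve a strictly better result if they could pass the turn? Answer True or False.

zugzwang(##./.#./.#., V) = False

ply 1, V at ##./.#./.#. | V02=+1→###/.##/.#.*; V10=+1→##./##./##.; V12=+1→##./.##/.##
ply 2: ###/.##/.#. is terminal -1 (H); from ##./.#./.#. depth 9
if V skipped the turn, H would face:
~ ply 1: ##./.#./.#. is terminal -1 (H); from ##./.#./.#. depth 9
compare (V): move=+1 vs pass=+1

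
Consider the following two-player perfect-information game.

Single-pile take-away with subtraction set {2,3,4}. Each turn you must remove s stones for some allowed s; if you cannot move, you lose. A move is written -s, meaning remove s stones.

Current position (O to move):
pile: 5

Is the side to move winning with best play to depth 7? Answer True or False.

p1 O@[5]: -2[3]-1 -3[2]-1 -4[1]+1*
p2 X@[1] terminal -1; root [5] d7

O winning at [5]: True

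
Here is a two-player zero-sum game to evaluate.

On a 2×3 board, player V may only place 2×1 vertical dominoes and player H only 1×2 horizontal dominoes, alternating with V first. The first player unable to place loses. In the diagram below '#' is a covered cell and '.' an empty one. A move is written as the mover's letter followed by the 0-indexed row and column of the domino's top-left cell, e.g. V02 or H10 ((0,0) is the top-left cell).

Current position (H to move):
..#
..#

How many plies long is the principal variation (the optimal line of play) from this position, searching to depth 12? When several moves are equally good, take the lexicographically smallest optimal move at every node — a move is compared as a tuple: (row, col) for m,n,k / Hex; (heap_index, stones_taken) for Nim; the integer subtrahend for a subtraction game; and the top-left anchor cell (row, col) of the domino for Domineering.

PV length from [..#/..#]: 1 ply

ply 1, H at ..#/..# | H00=+1→###/..#*; H10=+1→..#/###
ply 2: ###/..# is terminal -1 (V); from ..#/..# depth 12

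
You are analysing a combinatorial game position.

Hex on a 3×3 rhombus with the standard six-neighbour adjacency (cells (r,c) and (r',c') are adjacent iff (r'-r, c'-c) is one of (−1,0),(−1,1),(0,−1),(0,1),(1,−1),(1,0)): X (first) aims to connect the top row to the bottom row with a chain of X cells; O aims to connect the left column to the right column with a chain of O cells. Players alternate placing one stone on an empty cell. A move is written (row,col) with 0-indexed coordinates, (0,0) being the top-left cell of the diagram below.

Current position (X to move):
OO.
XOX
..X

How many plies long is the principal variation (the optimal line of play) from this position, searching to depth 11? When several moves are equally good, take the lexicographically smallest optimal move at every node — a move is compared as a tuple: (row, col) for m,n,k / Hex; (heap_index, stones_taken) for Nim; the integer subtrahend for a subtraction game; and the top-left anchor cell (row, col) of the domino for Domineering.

PV length from [OO./XOX/..X]: 1 ply

[OO./XOX/..X] X move#1: (0,2):+1/OOX/XOX/..X*, (2,0):-1/OO./XOX/X.X, (2,1):-1/OO./XOX/.XX
[OOX/XOX/..X] end (terminal -1, O#2); searched OO./XOX/..X to 11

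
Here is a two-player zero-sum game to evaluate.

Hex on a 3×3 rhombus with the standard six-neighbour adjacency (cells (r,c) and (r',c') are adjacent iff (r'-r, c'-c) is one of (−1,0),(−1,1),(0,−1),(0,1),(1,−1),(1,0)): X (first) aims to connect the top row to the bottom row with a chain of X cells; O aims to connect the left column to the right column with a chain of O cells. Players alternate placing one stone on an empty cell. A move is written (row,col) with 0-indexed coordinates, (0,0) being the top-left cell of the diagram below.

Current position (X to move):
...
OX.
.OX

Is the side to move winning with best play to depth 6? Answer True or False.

[.../OX./.OX] X move#1: (0,0):+1/X../OX./.OX*, (0,1):+1/.X./OX./.OX, (0,2):+1/..X/OX./.OX, (1,2):+1/.../OXX/.OX, (2,0):+1/.../OX./XOX
[X../OX./.OX] O move#2: (0,1):-1/XO./OX./.OX*, (0,2):-1/X.O/OX./.OX, (1,2):-1/X../OXO/.OX, (2,0):-1/X../OX./OOX
[XO./OX./.OX] X move#3: (0,2):+1/XOX/OX./.OX*, (1,2):-1/XO./OXX/.OX, (2,0):-1/XO./OX./XOX
[XOX/OX./.OX] O move#4: (1,2):-1/XOX/OXO/.OX*, (2,0):-1/XOX/OX./OOX
[XOX/OXO/.OX] X move#5: (2,0):+1/XOX/OXO/XOX*
[XOX/OXO/XOX] end (terminal -1, O#6); searched .../OX./.OX to 6

X winning at [.../OX./.OX]: True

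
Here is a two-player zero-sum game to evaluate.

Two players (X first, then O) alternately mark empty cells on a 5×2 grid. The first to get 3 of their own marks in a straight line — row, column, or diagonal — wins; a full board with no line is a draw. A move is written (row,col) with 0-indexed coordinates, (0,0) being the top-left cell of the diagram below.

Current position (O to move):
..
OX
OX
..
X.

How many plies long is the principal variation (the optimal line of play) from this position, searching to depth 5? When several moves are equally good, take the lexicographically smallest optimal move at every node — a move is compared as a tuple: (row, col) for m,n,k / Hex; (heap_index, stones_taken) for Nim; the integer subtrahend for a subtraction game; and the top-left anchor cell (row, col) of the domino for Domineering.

PV length from [../OX/OX/../X.]: 1 ply

ply 1, O at ../OX/OX/../X. | (0,0)=+1→O./OX/OX/../X.*; (0,1)=-1→.O/OX/OX/../X.; (3,0)=+1→../OX/OX/O./X.; (3,1)=-1→../OX/OX/.O/X.; (4,1)=-1→../OX/OX/../XO
ply 2: O./OX/OX/../X. is terminal -1 (X); from ../OX/OX/../X. depth 5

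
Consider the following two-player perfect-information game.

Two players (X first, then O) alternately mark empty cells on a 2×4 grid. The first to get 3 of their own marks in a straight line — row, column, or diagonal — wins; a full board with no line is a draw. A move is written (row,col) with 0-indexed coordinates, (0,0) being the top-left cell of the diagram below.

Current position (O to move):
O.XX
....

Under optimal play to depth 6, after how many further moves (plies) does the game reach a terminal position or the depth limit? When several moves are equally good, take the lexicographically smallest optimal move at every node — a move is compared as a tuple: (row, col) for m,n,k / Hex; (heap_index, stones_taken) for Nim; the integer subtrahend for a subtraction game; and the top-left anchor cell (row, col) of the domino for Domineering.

PV length from [O.XX/....]: 5 plies

[O.XX/....] O move#1: (0,1):+0/OOXX/....*, (1,0):-1/O.XX/O..., (1,1):-1/O.XX/.O.., (1,2):-1/O.XX/..O., (1,3):-1/O.XX/...O
[OOXX/....] X move#2: (1,0):+0/OOXX/X...*, (1,1):+0/OOXX/.X.., (1,2):+0/OOXX/..X., (1,3):+0/OOXX/...X
[OOXX/X...] O move#3: (1,1):+0/OOXX/XO..*, (1,2):+0/OOXX/X.O., (1,3):+0/OOXX/X..O
[OOXX/XO..] X move#4: (1,2):+0/OOXX/XOX.*, (1,3):+0/OOXX/XO.X
[OOXX/XOX.] O move#5: (1,3):+0/OOXX/XOXO*
[OOXX/XOXO] end (terminal +0, X#6); searched O.XX/.... to 6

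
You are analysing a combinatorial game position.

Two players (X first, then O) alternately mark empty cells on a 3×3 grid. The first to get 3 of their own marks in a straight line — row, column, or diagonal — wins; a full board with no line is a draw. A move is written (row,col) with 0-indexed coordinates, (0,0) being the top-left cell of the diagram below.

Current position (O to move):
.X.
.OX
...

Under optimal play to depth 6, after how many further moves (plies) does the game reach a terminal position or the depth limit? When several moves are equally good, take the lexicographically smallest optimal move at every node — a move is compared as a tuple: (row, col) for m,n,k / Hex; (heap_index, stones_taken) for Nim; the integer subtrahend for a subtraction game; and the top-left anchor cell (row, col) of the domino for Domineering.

PV length from [.X./.OX/...]: 6 plies

[.X./.OX/...] O move#1: (0,0):+0/OX./.OX/...*, (0,2):+0/.XO/.OX/..., (1,0):-1/.X./OOX/..., (2,0):-1/.X./.OX/O.., (2,1):-1/.X./.OX/.O., (2,2):+0/.X./.OX/..O
[OX./.OX/...] X move#2: (0,2):-1/OXX/.OX/..., (1,0):-1/OX./XOX/..., (2,0):-1/OX./.OX/X.., (2,1):-1/OX./.OX/.X., (2,2):+0/OX./.OX/..X*
[OX./.OX/..X] O move#3: (0,2):+0/OXO/.OX/..X*, (1,0):-1/OX./OOX/..X, (2,0):-1/OX./.OX/O.X, (2,1):-1/OX./.OX/.OX
[OXO/.OX/..X] X move#4: (1,0):-1/OXO/XOX/..X, (2,0):+0/OXO/.OX/X.X*, (2,1):-1/OXO/.OX/.XX
[OXO/.OX/X.X] O move#5: (1,0):-1/OXO/OOX/X.X, (2,1):+0/OXO/.OX/XOX*
[OXO/.OX/XOX] X move#6: (1,0):+0/OXO/XOX/XOX*
[OXO/XOX/XOX] end (terminal +0, O#7); searched .X./.OX/... to 6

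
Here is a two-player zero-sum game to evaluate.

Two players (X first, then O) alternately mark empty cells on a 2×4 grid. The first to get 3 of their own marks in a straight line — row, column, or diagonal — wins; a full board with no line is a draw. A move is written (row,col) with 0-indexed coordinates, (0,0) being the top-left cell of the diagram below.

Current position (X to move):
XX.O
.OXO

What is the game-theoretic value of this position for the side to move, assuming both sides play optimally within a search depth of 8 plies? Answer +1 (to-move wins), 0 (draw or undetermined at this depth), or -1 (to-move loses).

value(XX.O/.OXO, X) = +1

[XX.O/.OXO] X move#1: (0,2):+1/XXXO/.OXO*, (1,0):+0/XX.O/XOXO
[XXXO/.OXO] end (terminal -1, O#2); searched XX.O/.OXO to 8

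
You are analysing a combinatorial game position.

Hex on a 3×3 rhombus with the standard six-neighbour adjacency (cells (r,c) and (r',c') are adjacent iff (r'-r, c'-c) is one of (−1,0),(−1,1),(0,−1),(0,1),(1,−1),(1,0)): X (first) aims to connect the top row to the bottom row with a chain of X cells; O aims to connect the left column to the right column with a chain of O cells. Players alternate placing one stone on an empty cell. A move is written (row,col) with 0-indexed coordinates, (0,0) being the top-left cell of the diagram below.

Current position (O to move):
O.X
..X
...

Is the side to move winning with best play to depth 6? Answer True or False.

O winning at [O.X/..X/...]: False

[O.X/..X/...] O move#1: (0,1):-1/OOX/..X/...*, (1,0):-1/O.X/O.X/..., (1,1):-1/O.X/.OX/..., (2,0):-1/O.X/..X/O.., (2,1):-1/O.X/..X/.O., (2,2):-1/O.X/..X/..O
[OOX/..X/...] X move#2: (1,0):+1/OOX/X.X/...*, (1,1):+1/OOX/.XX/..., (2,0):+1/OOX/..X/X.., (2,1):+1/OOX/..X/.X., (2,2):+1/OOX/..X/..X
[OOX/X.X/...] O move#3: (1,1):-1/OOX/XOX/...*, (2,0):-1/OOX/X.X/O.., (2,1):-1/OOX/X.X/.O., (2,2):-1/OOX/X.X/..O
[OOX/XOX/...] X move#4: (2,0):+1/OOX/XOX/X..*, (2,1):+1/OOX/XOX/.X., (2,2):+1/OOX/XOX/..X
[OOX/XOX/X..] O move#5: (2,1):-1/OOX/XOX/XO.*, (2,2):-1/OOX/XOX/X.O
[OOX/XOX/XO.] X move#6: (2,2):+1/OOX/XOX/XOX*
[OOX/XOX/XOX] end (terminal -1, O#7); searched O.X/..X/... to 6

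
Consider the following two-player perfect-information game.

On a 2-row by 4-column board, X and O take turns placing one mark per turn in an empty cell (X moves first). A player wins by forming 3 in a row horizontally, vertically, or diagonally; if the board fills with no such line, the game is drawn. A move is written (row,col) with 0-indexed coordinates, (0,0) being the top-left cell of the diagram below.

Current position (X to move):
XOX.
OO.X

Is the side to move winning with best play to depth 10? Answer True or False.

X winning at [XOX./OO.X]: False

ply 1, X at XOX./OO.X | (0,3)=-1→XOXX/OO.X; (1,2)=+0→XOX./OOXX*
ply 2, O at XOX./OOXX | (0,3)=+0→XOXO/OOXX*
ply 3: XOXO/OOXX is terminal +0 (X); from XOX./OO.X depth 10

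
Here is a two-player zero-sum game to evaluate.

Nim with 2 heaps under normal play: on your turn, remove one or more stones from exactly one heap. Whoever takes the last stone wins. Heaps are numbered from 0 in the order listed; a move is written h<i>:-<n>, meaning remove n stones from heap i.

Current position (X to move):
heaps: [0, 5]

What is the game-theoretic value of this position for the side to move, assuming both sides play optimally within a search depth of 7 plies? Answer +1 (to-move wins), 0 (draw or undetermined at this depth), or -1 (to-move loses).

p1 X@[(0,5)]: h1:-1[(0,4)]-1 h1:-2[(0,3)]-1 h1:-3[(0,2)]-1 h1:-4[(0,1)]-1 h1:-5[(0,0)]+1*
p2 O@[(0,0)] terminal -1; root [(0,5)] d7

value((0,5), X) = +1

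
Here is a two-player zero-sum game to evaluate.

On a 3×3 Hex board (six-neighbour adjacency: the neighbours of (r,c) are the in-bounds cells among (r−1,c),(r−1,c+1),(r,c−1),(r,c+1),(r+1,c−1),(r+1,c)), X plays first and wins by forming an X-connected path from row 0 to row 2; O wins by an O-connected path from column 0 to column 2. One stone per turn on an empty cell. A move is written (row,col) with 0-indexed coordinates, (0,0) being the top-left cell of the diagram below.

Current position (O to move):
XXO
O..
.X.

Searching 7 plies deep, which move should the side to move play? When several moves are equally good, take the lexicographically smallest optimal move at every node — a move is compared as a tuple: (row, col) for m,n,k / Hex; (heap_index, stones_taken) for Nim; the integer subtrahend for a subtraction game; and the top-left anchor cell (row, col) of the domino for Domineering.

[XXO/O../.X.] O move#1: (1,1):+1/XXO/OO./.X.*, (1,2):-1/XXO/O.O/.X., (2,0):-1/XXO/O../OX., (2,2):-1/XXO/O../.XO
[XXO/OO./.X.] end (terminal -1, X#2); searched XXO/O../.X. to 7

O's best at [XXO/O../.X.]: (1,1)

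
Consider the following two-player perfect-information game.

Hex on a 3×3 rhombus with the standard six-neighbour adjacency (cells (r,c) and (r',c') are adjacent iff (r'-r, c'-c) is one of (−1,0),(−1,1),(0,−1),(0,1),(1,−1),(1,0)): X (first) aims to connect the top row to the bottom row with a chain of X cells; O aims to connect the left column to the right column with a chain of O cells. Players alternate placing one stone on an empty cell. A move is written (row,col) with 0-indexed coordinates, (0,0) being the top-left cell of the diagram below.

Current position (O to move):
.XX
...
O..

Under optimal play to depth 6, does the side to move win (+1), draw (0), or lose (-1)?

ply 1, O at .XX/.../O.. | (0,0)=-1→OXX/.../O..; (1,0)=-1→.XX/O../O..; (1,1)=-1→.XX/.O./O..; (1,2)=+1→.XX/..O/O..*; (2,1)=+1→.XX/.../OO.; (2,2)=-1→.XX/.../O.O
ply 2, X at .XX/..O/O.. | (0,0)=-1→XXX/..O/O..*; (1,0)=-1→.XX/X.O/O..; (1,1)=-1→.XX/.XO/O..; (2,1)=-1→.XX/..O/OX.; (2,2)=-1→.XX/..O/O.X
ply 3, O at XXX/..O/O.. | (1,0)=+1→XXX/O.O/O..*; (1,1)=+1→XXX/.OO/O..; (2,1)=+1→XXX/..O/OO.; (2,2)=+1→XXX/..O/O.O
ply 4, X at XXX/O.O/O.. | (1,1)=-1→XXX/OXO/O..*; (2,1)=-1→XXX/O.O/OX.; (2,2)=-1→XXX/O.O/O.X
ply 5, O at XXX/OXO/O.. | (2,1)=+1→XXX/OXO/OO.*; (2,2)=-1→XXX/OXO/O.O
ply 6: XXX/OXO/OO. is terminal -1 (X); from .XX/.../O.. depth 6

value(.XX/.../O.., O) = +1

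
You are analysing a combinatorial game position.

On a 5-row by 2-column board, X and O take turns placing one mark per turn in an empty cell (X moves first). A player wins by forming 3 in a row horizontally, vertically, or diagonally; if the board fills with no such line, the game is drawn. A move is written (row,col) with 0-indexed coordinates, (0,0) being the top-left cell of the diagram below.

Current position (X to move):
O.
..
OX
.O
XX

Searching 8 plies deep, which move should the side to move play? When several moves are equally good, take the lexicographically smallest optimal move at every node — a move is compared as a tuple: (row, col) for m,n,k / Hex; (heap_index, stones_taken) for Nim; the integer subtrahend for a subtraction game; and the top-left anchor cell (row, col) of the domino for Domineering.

[O./../OX/.O/XX] X move#1: (0,1):-1/OX/../OX/.O/XX, (1,0):+0/O./X./OX/.O/XX*, (1,1):-1/O./.X/OX/.O/XX, (3,0):-1/O./../OX/XO/XX
[O./X./OX/.O/XX] O move#2: (0,1):+0/OO/X./OX/.O/XX*, (1,1):+0/O./XO/OX/.O/XX, (3,0):+0/O./X./OX/OO/XX
[OO/X./OX/.O/XX] X move#3: (1,1):+0/OO/XX/OX/.O/XX*, (3,0):+0/OO/X./OX/XO/XX
[OO/XX/OX/.O/XX] O move#4: (3,0):+0/OO/XX/OX/OO/XX*
[OO/XX/OX/OO/XX] end (terminal +0, X#5); searched O./../OX/.O/XX to 8

X's best at [O./../OX/.O/XX]: (1,0)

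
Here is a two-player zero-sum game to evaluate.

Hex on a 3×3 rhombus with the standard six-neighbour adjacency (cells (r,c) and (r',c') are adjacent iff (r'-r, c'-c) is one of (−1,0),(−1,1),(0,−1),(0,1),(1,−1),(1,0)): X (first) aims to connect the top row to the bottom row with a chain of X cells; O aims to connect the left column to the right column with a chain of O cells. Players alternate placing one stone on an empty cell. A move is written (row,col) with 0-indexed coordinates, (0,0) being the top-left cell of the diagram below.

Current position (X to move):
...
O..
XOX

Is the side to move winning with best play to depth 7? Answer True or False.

X winning at [.../O../XOX]: True

p1 X@[.../O../XOX]: (0,0)[X../O../XOX]-1 (0,1)[.X./O../XOX]-1 (0,2)[..X/O../XOX]+1* (1,1)[.../OX./XOX]+1 (1,2)[.../O.X/XOX]-1
p2 O@[..X/O../XOX]: (0,0)[O.X/O../XOX]-1* (0,1)[.OX/O../XOX]-1 (1,1)[..X/OO./XOX]-1 (1,2)[..X/O.O/XOX]-1
p3 X@[O.X/O../XOX]: (0,1)[OXX/O../XOX]+1* (1,1)[O.X/OX./XOX]+1 (1,2)[O.X/O.X/XOX]+1
p4 O@[OXX/O../XOX]: (1,1)[OXX/OO./XOX]-1* (1,2)[OXX/O.O/XOX]-1
p5 X@[OXX/OO./XOX]: (1,2)[OXX/OOX/XOX]+1*
p6 O@[OXX/OOX/XOX] terminal -1; root [.../O../XOX] d7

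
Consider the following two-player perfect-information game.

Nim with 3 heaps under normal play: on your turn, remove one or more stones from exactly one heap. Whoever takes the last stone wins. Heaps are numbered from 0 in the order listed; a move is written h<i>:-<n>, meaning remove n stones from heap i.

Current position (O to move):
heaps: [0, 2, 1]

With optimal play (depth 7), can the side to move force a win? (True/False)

O winning at [(0,2,1)]: True

[(0,2,1)] O move#1: h1:-1:+1/(0,1,1)*, h1:-2:-1/(0,0,1), h2:-1:-1/(0,2,0)
[(0,1,1)] X move#2: h1:-1:-1/(0,0,1)*, h2:-1:-1/(0,1,0)
[(0,0,1)] O move#3: h2:-1:+1/(0,0,0)*
[(0,0,0)] end (terminal -1, X#4); searched (0,2,1) to 7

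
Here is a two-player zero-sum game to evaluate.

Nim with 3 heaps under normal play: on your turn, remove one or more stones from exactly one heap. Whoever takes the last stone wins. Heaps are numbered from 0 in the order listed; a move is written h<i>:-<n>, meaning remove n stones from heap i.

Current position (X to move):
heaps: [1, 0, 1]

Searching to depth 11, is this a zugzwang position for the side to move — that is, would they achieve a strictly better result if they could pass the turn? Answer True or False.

zugzwang((1,0,1), X) = True

ply 1, X at (1,0,1) | h0:-1=-1→(0,0,1)*; h2:-1=-1→(1,0,0)
ply 2, O at (0,0,1) | h2:-1=+1→(0,0,0)*
ply 3: (0,0,0) is terminal -1 (X); from (1,0,1) depth 11
suppose X passes — search the same position with O to move:
pass> ply 1, O at (1,0,1) | h0:-1=-1→(0,0,1)*; h2:-1=-1→(1,0,0)
pass> ply 2, X at (0,0,1) | h2:-1=+1→(0,0,0)*
pass> ply 3: (0,0,0) is terminal -1 (O); from (1,0,1) depth 11
for X: play -1, pass +1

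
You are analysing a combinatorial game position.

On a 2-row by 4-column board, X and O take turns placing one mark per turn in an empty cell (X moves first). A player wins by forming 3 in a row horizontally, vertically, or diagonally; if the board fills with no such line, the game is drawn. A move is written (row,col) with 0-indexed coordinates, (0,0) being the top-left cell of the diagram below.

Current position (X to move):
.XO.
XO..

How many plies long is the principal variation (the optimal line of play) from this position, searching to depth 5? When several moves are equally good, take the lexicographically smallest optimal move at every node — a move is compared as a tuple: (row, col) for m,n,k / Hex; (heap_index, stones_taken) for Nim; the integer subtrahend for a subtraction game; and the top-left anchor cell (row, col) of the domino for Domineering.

PV length from [.XO./XO..]: 4 plies

p1 X@[.XO./XO..]: (0,0)[XXO./XO..]+0* (0,3)[.XOX/XO..]+0 (1,2)[.XO./XOX.]+0 (1,3)[.XO./XO.X]+0
p2 O@[XXO./XO..]: (0,3)[XXOO/XO..]+0* (1,2)[XXO./XOO.]+0 (1,3)[XXO./XO.O]+0
p3 X@[XXOO/XO..]: (1,2)[XXOO/XOX.]+0* (1,3)[XXOO/XO.X]+0
p4 O@[XXOO/XOX.]: (1,3)[XXOO/XOXO]+0*
p5 X@[XXOO/XOXO] terminal +0; root [.XO./XO..] d5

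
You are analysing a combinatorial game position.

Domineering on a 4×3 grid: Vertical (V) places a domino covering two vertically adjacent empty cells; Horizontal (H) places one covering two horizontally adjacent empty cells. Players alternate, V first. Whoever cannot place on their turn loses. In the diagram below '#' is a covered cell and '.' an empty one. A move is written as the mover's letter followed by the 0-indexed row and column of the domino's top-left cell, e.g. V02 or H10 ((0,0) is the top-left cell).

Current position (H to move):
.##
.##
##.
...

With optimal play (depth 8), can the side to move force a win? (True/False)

[.##/.##/##./...] H move#1: H30:-1/.##/.##/##./##.*, H31:-1/.##/.##/##./.##
[.##/.##/##./##.] V move#2: V00:+1/###/###/##./##.*, V22:+1/.##/.##/###/###
[###/###/##./##.] end (terminal -1, H#3); searched .##/.##/##./... to 8

H winning at [.##/.##/##./...]: False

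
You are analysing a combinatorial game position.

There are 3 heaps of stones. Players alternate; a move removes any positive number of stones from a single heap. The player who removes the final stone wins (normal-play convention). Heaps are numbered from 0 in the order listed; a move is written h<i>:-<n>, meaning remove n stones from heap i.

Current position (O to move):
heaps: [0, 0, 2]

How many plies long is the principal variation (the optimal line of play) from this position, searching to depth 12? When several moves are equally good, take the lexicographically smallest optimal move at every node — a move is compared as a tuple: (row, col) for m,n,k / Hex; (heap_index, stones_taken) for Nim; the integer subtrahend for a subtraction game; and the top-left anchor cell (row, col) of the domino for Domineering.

PV length from [(0,0,2)]: 1 ply

[(0,0,2)] O move#1: h2:-1:-1/(0,0,1), h2:-2:+1/(0,0,0)*
[(0,0,0)] end (terminal -1, X#2); searched (0,0,2) to 12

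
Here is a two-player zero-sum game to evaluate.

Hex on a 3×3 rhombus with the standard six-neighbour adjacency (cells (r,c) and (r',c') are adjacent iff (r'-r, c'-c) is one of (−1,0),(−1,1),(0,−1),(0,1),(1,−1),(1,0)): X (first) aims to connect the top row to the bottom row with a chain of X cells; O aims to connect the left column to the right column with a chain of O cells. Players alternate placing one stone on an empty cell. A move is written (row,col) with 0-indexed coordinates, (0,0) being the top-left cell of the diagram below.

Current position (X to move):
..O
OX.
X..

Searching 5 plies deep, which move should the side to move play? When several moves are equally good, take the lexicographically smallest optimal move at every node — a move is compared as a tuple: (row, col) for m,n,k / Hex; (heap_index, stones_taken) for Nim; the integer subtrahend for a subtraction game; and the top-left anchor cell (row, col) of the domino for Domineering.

X's best at [..O/OX./X..]: (0,1)

p1 X@[..O/OX./X..]: (0,0)[X.O/OX./X..]-1 (0,1)[.XO/OX./X..]+1* (1,2)[..O/OXX/X..]-1 (2,1)[..O/OX./XX.]-1 (2,2)[..O/OX./X.X]-1
p2 O@[.XO/OX./X..] terminal -1; root [..O/OX./X..] d5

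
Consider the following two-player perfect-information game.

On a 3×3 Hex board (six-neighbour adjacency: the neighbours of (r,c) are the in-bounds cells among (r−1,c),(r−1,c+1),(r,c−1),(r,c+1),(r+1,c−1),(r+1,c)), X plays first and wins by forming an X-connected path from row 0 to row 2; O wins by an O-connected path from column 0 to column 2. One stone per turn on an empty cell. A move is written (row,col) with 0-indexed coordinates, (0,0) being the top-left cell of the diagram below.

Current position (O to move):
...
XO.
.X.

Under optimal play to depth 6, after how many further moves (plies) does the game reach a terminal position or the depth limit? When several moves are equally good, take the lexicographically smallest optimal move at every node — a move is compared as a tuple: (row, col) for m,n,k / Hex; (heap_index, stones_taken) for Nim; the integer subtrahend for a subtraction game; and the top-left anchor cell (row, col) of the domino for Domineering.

ply 1, O at .../XO./.X. | (0,0)=+1→O../XO./.X.*; (0,1)=+1→.O./XO./.X.; (0,2)=-1→..O/XO./.X.; (1,2)=-1→.../XOO/.X.; (2,0)=+1→.../XO./OX.; (2,2)=-1→.../XO./.XO
ply 2, X at O../XO./.X. | (0,1)=-1→OX./XO./.X.*; (0,2)=-1→O.X/XO./.X.; (1,2)=-1→O../XOX/.X.; (2,0)=-1→O../XO./XX.; (2,2)=-1→O../XO./.XX
ply 3, O at OX./XO./.X. | (0,2)=-1→OXO/XO./.X.; (1,2)=-1→OX./XOO/.X.; (2,0)=+1→OX./XO./OX.*; (2,2)=-1→OX./XO./.XO
ply 4, X at OX./XO./OX. | (0,2)=-1→OXX/XO./OX.*; (1,2)=-1→OX./XOX/OX.; (2,2)=-1→OX./XO./OXX
ply 5, O at OXX/XO./OX. | (1,2)=+1→OXX/XOO/OX.*; (2,2)=-1→OXX/XO./OXO
ply 6: OXX/XOO/OX. is terminal -1 (X); from .../XO./.X. depth 6

PV length from [.../XO./.X.]: 5 plies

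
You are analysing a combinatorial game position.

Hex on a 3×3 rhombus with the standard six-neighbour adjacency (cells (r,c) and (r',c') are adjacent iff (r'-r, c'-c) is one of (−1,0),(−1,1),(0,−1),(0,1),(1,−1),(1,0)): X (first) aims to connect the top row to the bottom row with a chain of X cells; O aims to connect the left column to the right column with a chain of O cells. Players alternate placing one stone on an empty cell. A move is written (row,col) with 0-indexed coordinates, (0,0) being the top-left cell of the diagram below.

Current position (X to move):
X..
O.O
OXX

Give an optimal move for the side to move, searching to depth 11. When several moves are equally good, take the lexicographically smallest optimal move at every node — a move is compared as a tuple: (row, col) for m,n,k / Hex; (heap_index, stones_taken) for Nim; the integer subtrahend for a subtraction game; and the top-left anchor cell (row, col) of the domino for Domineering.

X's best at [X../O.O/OXX]: (1,1)

ply 1, X at X../O.O/OXX | (0,1)=-1→XX./O.O/OXX; (0,2)=-1→X.X/O.O/OXX; (1,1)=+1→X../OXO/OXX*
ply 2, O at X../OXO/OXX | (0,1)=-1→XO./OXO/OXX*; (0,2)=-1→X.O/OXO/OXX
ply 3, X at XO./OXO/OXX | (0,2)=+1→XOX/OXO/OXX*
ply 4: XOX/OXO/OXX is terminal -1 (O); from X../O.O/OXX depth 11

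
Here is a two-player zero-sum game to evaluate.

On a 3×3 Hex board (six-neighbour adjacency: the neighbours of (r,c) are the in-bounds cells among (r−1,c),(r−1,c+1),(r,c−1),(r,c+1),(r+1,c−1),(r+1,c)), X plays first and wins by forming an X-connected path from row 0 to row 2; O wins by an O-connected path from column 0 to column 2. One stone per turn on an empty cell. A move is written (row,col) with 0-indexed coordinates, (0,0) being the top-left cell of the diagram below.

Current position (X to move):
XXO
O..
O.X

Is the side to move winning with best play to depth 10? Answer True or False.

p1 X@[XXO/O../O.X]: (1,1)[XXO/OX./O.X]+1* (1,2)[XXO/O.X/O.X]-1 (2,1)[XXO/O../OXX]-1
p2 O@[XXO/OX./O.X]: (1,2)[XXO/OXO/O.X]-1* (2,1)[XXO/OX./OOX]-1
p3 X@[XXO/OXO/O.X]: (2,1)[XXO/OXO/OXX]+1*
p4 O@[XXO/OXO/OXX] terminal -1; root [XXO/O../O.X] d10

X winning at [XXO/O../O.X]: True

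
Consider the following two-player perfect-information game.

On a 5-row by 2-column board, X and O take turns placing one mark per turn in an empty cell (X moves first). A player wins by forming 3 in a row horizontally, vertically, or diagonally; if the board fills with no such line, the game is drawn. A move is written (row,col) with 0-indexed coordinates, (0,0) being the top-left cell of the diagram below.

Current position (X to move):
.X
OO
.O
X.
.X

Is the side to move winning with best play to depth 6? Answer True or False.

[.X/OO/.O/X./.X] X move#1: (0,0):-1/XX/OO/.O/X./.X, (2,0):-1/.X/OO/XO/X./.X, (3,1):+0/.X/OO/.O/XX/.X*, (4,0):-1/.X/OO/.O/X./XX
[.X/OO/.O/XX/.X] O move#2: (0,0):+0/OX/OO/.O/XX/.X*, (2,0):+0/.X/OO/OO/XX/.X, (4,0):+0/.X/OO/.O/XX/OX
[OX/OO/.O/XX/.X] X move#3: (2,0):+0/OX/OO/XO/XX/.X*, (4,0):-1/OX/OO/.O/XX/XX
[OX/OO/XO/XX/.X] O move#4: (4,0):+0/OX/OO/XO/XX/OX*
[OX/OO/XO/XX/OX] end (terminal +0, X#5); searched .X/OO/.O/X./.X to 6

X winning at [.X/OO/.O/X./.X]: False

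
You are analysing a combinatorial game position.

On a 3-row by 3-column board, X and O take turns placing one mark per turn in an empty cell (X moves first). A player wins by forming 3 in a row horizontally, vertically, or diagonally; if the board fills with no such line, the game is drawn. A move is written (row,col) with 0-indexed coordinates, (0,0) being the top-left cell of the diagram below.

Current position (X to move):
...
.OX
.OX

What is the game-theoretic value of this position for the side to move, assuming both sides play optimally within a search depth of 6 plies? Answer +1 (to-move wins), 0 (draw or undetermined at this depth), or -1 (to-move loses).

value(.../.OX/.OX, X) = +1

[.../.OX/.OX] X move#1: (0,0):-1/X../.OX/.OX, (0,1):+0/.X./.OX/.OX, (0,2):+1/..X/.OX/.OX*, (1,0):-1/.../XOX/.OX, (2,0):-1/.../.OX/XOX
[..X/.OX/.OX] end (terminal -1, O#2); searched .../.OX/.OX to 6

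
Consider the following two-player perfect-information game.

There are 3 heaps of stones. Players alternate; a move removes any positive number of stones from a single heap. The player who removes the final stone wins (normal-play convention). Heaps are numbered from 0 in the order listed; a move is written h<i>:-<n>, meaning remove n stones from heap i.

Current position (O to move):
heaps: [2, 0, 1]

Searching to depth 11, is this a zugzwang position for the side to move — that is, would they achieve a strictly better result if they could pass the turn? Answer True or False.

zugzwang((2,0,1), O) = False

[(2,0,1)] O move#1: h0:-1:+1/(1,0,1)*, h0:-2:-1/(0,0,1), h2:-1:-1/(2,0,0)
[(1,0,1)] X move#2: h0:-1:-1/(0,0,1)*, h2:-1:-1/(1,0,0)
[(0,0,1)] O move#3: h2:-1:+1/(0,0,0)*
[(0,0,0)] end (terminal -1, X#4); searched (2,0,1) to 11
suppose O passes — search the same position with X to move:
pass> [(2,0,1)] X move#1: h0:-1:+1/(1,0,1)*, h0:-2:-1/(0,0,1), h2:-1:-1/(2,0,0)
pass> [(1,0,1)] O move#2: h0:-1:-1/(0,0,1)*, h2:-1:-1/(1,0,0)
pass> [(0,0,1)] X move#3: h2:-1:+1/(0,0,0)*
pass> [(0,0,0)] end (terminal -1, O#4); searched (2,0,1) to 11
for O: play +1, pass -1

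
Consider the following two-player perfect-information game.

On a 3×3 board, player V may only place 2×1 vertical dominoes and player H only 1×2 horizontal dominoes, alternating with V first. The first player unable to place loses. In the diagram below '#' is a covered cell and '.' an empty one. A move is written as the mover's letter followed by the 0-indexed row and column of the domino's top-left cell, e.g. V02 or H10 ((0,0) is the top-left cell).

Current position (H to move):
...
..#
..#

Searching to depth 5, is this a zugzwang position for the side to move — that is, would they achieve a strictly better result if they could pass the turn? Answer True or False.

ply 1, H at .../..#/..# | H00=-1→##./..#/..#; H01=-1→.##/..#/..#; H10=+1→.../###/..#*; H20=-1→.../..#/###
ply 2: .../###/..# is terminal -1 (V); from .../..#/..# depth 5
if H skipped the turn, V would face:
~ ply 1, V at .../..#/..# | V00=+1→#../#.#/..#*; V01=+1→.#./.##/..#; V10=+1→.../#.#/#.#; V11=+1→.../.##/.##
~ ply 2, H at #../#.#/..# | H01=-1→###/#.#/..#*; H20=-1→#../#.#/###
~ ply 3, V at ###/#.#/..# | V11=+1→###/###/.##*
~ ply 4: ###/###/.## is terminal -1 (H); from .../..#/..# depth 5
compare (H): move=+1 vs pass=-1

zugzwang(.../..#/..#, H) = False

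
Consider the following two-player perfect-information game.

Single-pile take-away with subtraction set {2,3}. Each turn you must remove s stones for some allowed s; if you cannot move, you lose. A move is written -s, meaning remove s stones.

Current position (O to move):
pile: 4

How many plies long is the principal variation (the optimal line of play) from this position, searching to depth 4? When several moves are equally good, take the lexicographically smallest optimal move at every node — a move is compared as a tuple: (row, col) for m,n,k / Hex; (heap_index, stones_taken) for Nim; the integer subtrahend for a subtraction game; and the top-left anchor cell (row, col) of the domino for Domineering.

ply 1, O at 4 | -2=-1→2; -3=+1→1*
ply 2: 1 is terminal -1 (X); from 4 depth 4

PV length from [4]: 1 ply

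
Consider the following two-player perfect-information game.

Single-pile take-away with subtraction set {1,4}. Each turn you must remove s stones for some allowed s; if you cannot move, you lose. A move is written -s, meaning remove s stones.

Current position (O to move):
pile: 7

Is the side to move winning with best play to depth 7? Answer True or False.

O winning at [7]: False

[7] O move#1: -1:-1/6*, -4:-1/3
[6] X move#2: -1:+1/5*, -4:+1/2
[5] O move#3: -1:-1/4*, -4:-1/1
[4] X move#4: -1:-1/3, -4:+1/0*
[0] end (terminal -1, O#5); searched 7 to 7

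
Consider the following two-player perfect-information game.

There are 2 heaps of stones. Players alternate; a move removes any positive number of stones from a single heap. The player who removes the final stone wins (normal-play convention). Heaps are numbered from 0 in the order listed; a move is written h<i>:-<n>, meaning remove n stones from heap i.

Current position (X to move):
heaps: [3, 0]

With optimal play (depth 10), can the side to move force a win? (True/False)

X winning at [(3,0)]: True

ply 1, X at (3,0) | h0:-1=-1→(2,0); h0:-2=-1→(1,0); h0:-3=+1→(0,0)*
ply 2: (0,0) is terminal -1 (O); from (3,0) depth 10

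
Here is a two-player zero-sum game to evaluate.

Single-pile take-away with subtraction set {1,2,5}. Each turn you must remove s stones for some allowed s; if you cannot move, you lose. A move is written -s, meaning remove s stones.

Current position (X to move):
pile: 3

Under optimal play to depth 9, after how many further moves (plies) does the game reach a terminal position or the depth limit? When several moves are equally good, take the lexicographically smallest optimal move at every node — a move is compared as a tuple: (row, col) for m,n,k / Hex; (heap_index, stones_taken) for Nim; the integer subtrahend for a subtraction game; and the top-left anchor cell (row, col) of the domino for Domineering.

ply 1, X at 3 | -1=-1→2*; -2=-1→1
ply 2, O at 2 | -1=-1→1; -2=+1→0*
ply 3: 0 is terminal -1 (X); from 3 depth 9

PV length from [3]: 2 plies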